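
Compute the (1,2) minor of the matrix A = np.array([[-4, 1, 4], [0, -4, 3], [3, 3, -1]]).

Delete row 1 and column 2; the remaining 2×2 submatrix is [0 3; 3 -1].
Its determinant is 0·(-1) − 3·3 = -9.

The minor is -9.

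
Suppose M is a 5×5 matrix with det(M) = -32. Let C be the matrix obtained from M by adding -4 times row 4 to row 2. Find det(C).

det(C) = -32

Adding a multiple of one row to another leaves the determinant unchanged.
det(C) = (1)·(-32) = -32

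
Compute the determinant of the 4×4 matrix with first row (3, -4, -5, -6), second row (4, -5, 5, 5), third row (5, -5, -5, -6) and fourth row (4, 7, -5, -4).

5

Expand along row 1:
  + (3) · M_11   where M_11 = det([-5 5 5; -5 -5 -6; 7 -5 -4]) = 40
  − (-4) · M_12   where M_12 = det([4 5 5; 5 -5 -6; 4 -5 -4]) = -85
  + (-5) · M_13   where M_13 = det([4 -5 5; 5 -5 -6; 4 7 -4]) = 543
  − (-6) · M_14   where M_14 = det([4 -5 5; 5 -5 -5; 4 7 -5]) = 490
det = (+1)·(3)·(40) + (-1)·(-4)·(-85) + (+1)·(-5)·(543) + (-1)·(-6)·(490) = 5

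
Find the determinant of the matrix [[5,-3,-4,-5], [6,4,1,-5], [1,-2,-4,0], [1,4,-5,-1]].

Expand along row 3 (it has 1 zero):
  + (1) · M_31   where M_31 = det([-3 -4 -5; 4 1 -5; 4 -5 -1]) = 262
  − (-2) · M_32   where M_32 = det([5 -4 -5; 6 1 -5; 1 -5 -1]) = 21
  + (-4) · M_33   where M_33 = det([5 -3 -5; 6 4 -5; 1 4 -1]) = -23
det = (+1)·(1)·(262) + (-1)·(-2)·(21) + (+1)·(-4)·(-23) = 396

396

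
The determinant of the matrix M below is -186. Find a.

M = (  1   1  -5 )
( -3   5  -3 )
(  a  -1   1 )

a = -8

Expanding along the row containing a, det(M) is linear in a: det(M) = (22)·a + (-10).
Set (22)·a + (-10) = -186  ⇒  (22)·a = -176  ⇒  a = -8.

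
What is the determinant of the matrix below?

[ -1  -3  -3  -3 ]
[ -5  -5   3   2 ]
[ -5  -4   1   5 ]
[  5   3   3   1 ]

Expand along row 1:
  + (-1) · M_11   where M_11 = det([-5 3 2; -4 1 5; 3 3 1]) = 97
  − (-3) · M_12   where M_12 = det([-5 3 2; -5 1 5; 5 3 1]) = 120
  + (-3) · M_13   where M_13 = det([-5 -5 2; -5 -4 5; 5 3 1]) = -45
  − (-3) · M_14   where M_14 = det([-5 -5 3; -5 -4 1; 5 3 3]) = -10
det = (+1)·(-1)·(97) + (-1)·(-3)·(120) + (+1)·(-3)·(-45) + (-1)·(-3)·(-10) = 368

368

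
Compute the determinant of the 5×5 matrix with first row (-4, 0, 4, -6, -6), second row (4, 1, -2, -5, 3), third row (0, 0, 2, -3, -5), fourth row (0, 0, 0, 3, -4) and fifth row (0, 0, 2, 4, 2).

The matrix is block upper-triangular with a 2×2 block and a 3×3 block on the diagonal, so its determinant equals the product of the determinants of the diagonal blocks.
det of the 2×2 block = -4
det of the 3×3 block = 98
det = (-4)·(98) = -392

-392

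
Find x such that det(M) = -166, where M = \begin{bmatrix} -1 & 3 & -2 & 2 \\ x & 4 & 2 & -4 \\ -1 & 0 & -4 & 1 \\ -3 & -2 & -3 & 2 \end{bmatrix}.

Expanding along the row containing x, det(M) is linear in x: det(M) = (27)·x + (-166).
Set (27)·x + (-166) = -166  ⇒  (27)·x = 0  ⇒  x = 0.

0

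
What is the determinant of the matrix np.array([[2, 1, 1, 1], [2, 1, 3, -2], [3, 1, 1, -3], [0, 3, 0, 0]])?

-63

Expand along row 4 (it has 3 zeros):
  + (3) · M_42   where M_42 = det([2 1 1; 2 3 -2; 3 1 -3]) = -21
det = (+1)·(3)·(-21) = -63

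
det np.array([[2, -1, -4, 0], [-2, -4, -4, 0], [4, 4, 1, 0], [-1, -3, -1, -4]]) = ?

The determinant is -24.

Expand along column 4 (it has 3 zeros):
  + (-4) · M_44   where M_44 = det([2 -1 -4; -2 -4 -4; 4 4 1]) = 6
det = (+1)·(-4)·(6) = -24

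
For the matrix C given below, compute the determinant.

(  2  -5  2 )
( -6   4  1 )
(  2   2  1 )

det(C) = -76

Expand along row 1:
  + 2 · |4 1; 2 1| = 2·(4 − 2) = 4
  − (-5) · |-6 1; 2 1| = −(-5)·(-6 − 2) = -40
  + 2 · |-6 4; 2 2| = 2·(-12 − 8) = -40
Sum: (4) + (-40) + (-40) = -76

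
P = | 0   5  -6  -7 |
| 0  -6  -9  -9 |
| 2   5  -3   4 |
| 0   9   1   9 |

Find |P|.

Expand along column 1 (it has 3 zeros):
  + (2) · M_31   where M_31 = det([5 -6 -7; -6 -9 -9; 9 1 9]) = -723
det = (+1)·(2)·(-723) = -1446

-1446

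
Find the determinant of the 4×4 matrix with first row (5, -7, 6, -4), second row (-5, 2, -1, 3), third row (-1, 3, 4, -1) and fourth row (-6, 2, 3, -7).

1587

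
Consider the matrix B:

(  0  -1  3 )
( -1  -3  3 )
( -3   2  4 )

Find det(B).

|B| = -28

Expand along row 1:
  − (-1) · |-1 3; -3 4| = −(-1)·(-4 − (-9)) = 5
  + 3 · |-1 -3; -3 2| = 3·(-2 − 9) = -33
Sum: (5) + (-33) = -28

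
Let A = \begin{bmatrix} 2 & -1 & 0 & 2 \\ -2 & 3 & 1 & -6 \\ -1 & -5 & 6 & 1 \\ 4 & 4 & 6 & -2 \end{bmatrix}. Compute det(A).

318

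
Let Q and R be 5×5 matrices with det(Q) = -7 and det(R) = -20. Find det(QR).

det(QR) = det(Q)·det(R) = (-7)·(-20) = 140

140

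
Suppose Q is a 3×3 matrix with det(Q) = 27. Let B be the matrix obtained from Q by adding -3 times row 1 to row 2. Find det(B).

27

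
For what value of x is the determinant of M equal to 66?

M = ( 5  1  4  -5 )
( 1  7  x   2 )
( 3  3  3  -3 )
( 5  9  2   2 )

x = 0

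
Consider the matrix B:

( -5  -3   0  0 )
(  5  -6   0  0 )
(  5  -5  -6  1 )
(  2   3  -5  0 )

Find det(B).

B is block lower-triangular with a 2×2 block and a 2×2 block on the diagonal, so its determinant equals the product of the determinants of the diagonal blocks.
det of the 2×2 block = 45
det of the 2×2 block = 5
det = (45)·(5) = 225

|B| = 225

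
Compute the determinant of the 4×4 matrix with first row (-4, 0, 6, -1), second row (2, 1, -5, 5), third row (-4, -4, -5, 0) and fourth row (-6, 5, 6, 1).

Expand along row 1 (it has 1 zero):
  + (-4) · M_11   where M_11 = det([1 -5 5; -4 -5 0; 5 6 1]) = -20
  + (6) · M_13   where M_13 = det([2 1 5; -4 -4 0; -6 5 1]) = -224
  − (-1) · M_14   where M_14 = det([2 1 -5; -4 -4 -5; -6 5 6]) = 276
det = (+1)·(-4)·(-20) + (+1)·(6)·(-224) + (-1)·(-1)·(276) = -988

-988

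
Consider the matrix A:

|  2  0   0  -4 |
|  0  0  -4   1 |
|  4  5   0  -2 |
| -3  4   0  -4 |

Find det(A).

Expand along column 3 (it has 3 zeros):
  − (-4) · M_23   where M_23 = det([2 0 -4; 4 5 -2; -3 4 -4]) = -148
det = (-1)·(-4)·(-148) = -592

det(A) = -592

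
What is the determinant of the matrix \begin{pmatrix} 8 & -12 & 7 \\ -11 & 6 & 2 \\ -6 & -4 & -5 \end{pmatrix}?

1188

Expand along row 1:
  + 8 · |6 2; -4 -5| = 8·(-30 − (-8)) = -176
  − (-12) · |-11 2; -6 -5| = −(-12)·(55 − (-12)) = 804
  + 7 · |-11 6; -6 -4| = 7·(44 − (-36)) = 560
Sum: (-176) + (804) + (560) = 1188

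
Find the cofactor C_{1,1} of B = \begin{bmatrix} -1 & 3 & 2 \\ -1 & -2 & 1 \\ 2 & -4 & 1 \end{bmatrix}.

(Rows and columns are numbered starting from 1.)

Delete row 1 and column 1; the remaining 2×2 submatrix is [-2 1; -4 1].
Its determinant is (-2)·1 − 1·(-4) = 2.
The cofactor carries sign (−1)^(1+1) = +1, so C_{1,1} = +(2) = 2.

2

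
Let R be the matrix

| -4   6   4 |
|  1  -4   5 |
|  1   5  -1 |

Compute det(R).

Expand along row 1:
  + (-4) · |-4 5; 5 -1| = (-4)·(4 − 25) = 84
  − 6 · |1 5; 1 -1| = −6·(-1 − 5) = 36
  + 4 · |1 -4; 1 5| = 4·(5 − (-4)) = 36
Sum: (84) + (36) + (36) = 156

|R| = 156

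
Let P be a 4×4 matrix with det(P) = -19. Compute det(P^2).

det(P^2) = (det P)^2 = (-19)^2 = 361

361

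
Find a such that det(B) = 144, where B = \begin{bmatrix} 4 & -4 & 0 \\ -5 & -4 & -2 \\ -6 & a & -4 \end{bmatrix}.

6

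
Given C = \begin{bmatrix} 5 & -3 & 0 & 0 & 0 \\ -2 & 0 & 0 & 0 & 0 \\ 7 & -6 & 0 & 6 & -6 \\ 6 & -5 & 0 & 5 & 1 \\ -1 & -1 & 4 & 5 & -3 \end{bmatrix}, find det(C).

det(C) = -864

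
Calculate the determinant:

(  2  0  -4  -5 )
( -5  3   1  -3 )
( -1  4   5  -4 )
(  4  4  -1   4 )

Expand along row 1 (it has 1 zero):
  + (2) · M_11   where M_11 = det([3 1 -3; 4 5 -4; 4 -1 4]) = 88
  + (-4) · M_13   where M_13 = det([-5 3 -3; -1 4 -4; 4 4 4]) = -136
  − (-5) · M_14   where M_14 = det([-5 3 1; -1 4 5; 4 4 -1]) = 157
det = (+1)·(2)·(88) + (+1)·(-4)·(-136) + (-1)·(-5)·(157) = 1505

The determinant is 1505.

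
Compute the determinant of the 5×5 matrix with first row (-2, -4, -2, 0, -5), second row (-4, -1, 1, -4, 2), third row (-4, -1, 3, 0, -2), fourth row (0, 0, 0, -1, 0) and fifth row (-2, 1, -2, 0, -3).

Expand along row 4 (it has 4 zeros):
  + (-1) · M_44   where M_44 = det([-2 -4 -2 -5; -4 -1 1 2; -4 -1 3 -2; -2 1 -2 -3]) = 384
det = (+1)·(-1)·(384) = -384

-384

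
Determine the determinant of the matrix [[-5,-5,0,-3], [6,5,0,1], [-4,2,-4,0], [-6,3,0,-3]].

Expand along column 3 (it has 3 zeros):
  + (-4) · M_33   where M_33 = det([-5 -5 -3; 6 5 1; -6 3 -3]) = -114
det = (+1)·(-4)·(-114) = 456

The determinant is 456.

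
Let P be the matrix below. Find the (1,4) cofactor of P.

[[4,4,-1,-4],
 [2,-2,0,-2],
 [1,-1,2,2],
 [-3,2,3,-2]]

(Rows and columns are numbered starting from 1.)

Delete row 1 and column 4; the remaining 3×3 submatrix is [2 -2 0; 1 -1 2; -3 2 3].
Its determinant is 4.
The cofactor carries sign (−1)^(1+4) = −1, so C_{1,4} = −(4) = -4.

-4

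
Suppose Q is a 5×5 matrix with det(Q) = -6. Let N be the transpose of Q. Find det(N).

-6

det(Qᵀ) = det(Q).
det(N) = (1)·(-6) = -6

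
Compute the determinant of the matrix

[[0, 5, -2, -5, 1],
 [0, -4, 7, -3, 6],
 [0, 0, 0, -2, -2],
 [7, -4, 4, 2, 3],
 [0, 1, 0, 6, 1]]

Expand along column 1 (it has 4 zeros):
  − (7) · M_41   where M_41 = det([5 -2 -5 1; -4 7 -3 6; 0 0 -2 -2; 1 0 6 1]) = 390
det = (-1)·(7)·(390) = -2730

-2730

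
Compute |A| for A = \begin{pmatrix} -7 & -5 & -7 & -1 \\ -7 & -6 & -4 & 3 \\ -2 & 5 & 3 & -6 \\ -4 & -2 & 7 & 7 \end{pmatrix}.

det(A) = -30

Expand along row 1:
  + (-7) · M_11   where M_11 = det([-6 -4 3; 5 3 -6; -2 7 7]) = -163
  − (-5) · M_12   where M_12 = det([-7 -4 3; -2 3 -6; -4 7 7]) = -599
  + (-7) · M_13   where M_13 = det([-7 -6 3; -2 5 -6; -4 -2 7]) = -317
  − (-1) · M_14   where M_14 = det([-7 -6 -4; -2 5 3; -4 -2 7]) = -395
det = (+1)·(-7)·(-163) + (-1)·(-5)·(-599) + (+1)·(-7)·(-317) + (-1)·(-1)·(-395) = -30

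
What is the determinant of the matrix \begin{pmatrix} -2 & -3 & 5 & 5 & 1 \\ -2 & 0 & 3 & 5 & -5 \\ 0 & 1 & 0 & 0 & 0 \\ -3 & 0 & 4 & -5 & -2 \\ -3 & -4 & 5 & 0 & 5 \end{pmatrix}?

Expand along row 3 (it has 4 zeros):
  − (1) · M_32   where M_32 = det([-2 5 5 1; -2 3 5 -5; -3 4 -5 -2; -3 5 0 5]) = -340
det = (-1)·(1)·(-340) = 340

340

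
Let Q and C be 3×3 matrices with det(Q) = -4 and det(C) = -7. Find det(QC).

det(QC) = det(Q)·det(C) = (-4)·(-7) = 28

28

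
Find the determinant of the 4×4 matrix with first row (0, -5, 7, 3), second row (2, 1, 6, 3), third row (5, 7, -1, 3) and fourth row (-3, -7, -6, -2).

Expand along row 1 (it has 1 zero):
  − (-5) · M_12   where M_12 = det([2 6 3; 5 -1 3; -3 -6 -2]) = -53
  + (7) · M_13   where M_13 = det([2 1 3; 5 7 3; -3 -7 -2]) = -27
  − (3) · M_14   where M_14 = det([2 1 6; 5 7 -1; -3 -7 -6]) = -149
det = (-1)·(-5)·(-53) + (+1)·(7)·(-27) + (-1)·(3)·(-149) = -7

-7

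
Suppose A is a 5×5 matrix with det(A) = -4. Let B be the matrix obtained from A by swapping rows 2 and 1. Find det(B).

4

Swapping two rows multiplies the determinant by −1.
det(B) = (-1)·(-4) = 4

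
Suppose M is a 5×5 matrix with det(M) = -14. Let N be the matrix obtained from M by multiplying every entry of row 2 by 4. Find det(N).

Scaling one row by 4 multiplies the determinant by 4.
det(N) = (4)·(-14) = -56

-56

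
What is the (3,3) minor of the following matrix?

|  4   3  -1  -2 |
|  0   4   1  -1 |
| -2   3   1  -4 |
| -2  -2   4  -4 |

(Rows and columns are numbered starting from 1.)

-82

Delete row 3 and column 3; the remaining 3×3 submatrix is [4 3 -2; 0 4 -1; -2 -2 -4].
Its determinant is -82.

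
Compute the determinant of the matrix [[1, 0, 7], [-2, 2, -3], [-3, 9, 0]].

-57

Expand along row 1:
  + 1 · |2 -3; 9 0| = 1·(0 − (-27)) = 27
  + 7 · |-2 2; -3 9| = 7·(-18 − (-6)) = -84
Sum: (27) + (-84) = -57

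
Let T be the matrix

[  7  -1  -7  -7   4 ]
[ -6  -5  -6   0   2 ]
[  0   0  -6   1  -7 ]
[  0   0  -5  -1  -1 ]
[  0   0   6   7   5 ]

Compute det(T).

T is block upper-triangular with a 2×2 block and a 3×3 block on the diagonal, so its determinant equals the product of the determinants of the diagonal blocks.
det of the 2×2 block = -41
det of the 3×3 block = 210
det = (-41)·(210) = -8610

det(T) = -8610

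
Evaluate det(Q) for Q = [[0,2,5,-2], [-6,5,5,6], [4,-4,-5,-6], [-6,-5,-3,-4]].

544

Expand along row 1 (it has 1 zero):
  − (2) · M_12   where M_12 = det([-6 5 6; 4 -5 -6; -6 -3 -4]) = -4
  + (5) · M_13   where M_13 = det([-6 5 6; 4 -4 -6; -6 -5 -4]) = 80
  − (-2) · M_14   where M_14 = det([-6 5 5; 4 -4 -5; -6 -5 -3]) = 68
det = (-1)·(2)·(-4) + (+1)·(5)·(80) + (-1)·(-2)·(68) = 544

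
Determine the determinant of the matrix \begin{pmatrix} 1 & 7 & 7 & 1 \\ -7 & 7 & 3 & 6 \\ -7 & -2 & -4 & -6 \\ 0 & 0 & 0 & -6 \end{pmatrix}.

Expand along row 4 (it has 3 zeros):
  + (-6) · M_44   where M_44 = det([1 7 7; -7 7 3; -7 -2 -4]) = 76
det = (+1)·(-6)·(76) = -456

The determinant is -456.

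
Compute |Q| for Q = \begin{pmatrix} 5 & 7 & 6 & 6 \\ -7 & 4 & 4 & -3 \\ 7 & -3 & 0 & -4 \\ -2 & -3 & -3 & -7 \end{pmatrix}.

The determinant is -1182.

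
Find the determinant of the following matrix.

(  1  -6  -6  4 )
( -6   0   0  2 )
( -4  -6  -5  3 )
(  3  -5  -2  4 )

-338

Expand along row 2 (it has 2 zeros):
  − (-6) · M_21   where M_21 = det([-6 -6 4; -6 -5 3; -5 -2 4]) = -22
  + (2) · M_24   where M_24 = det([1 -6 -6; -4 -6 -5; 3 -5 -2]) = -103
det = (-1)·(-6)·(-22) + (+1)·(2)·(-103) = -338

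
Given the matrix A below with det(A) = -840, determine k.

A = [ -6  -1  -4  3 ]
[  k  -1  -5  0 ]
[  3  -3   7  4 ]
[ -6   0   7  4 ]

-7

Expanding along the column containing k, det(A) is linear in k: det(A) = (111)·k + (-63).
Set (111)·k + (-63) = -840  ⇒  (111)·k = -777  ⇒  k = -7.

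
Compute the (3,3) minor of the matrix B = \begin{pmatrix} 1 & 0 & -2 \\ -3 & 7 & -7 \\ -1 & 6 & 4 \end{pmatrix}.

Delete row 3 and column 3; the remaining 2×2 submatrix is [1 0; -3 7].
Its determinant is 1·7 − 0·(-3) = 7.

The minor is 7.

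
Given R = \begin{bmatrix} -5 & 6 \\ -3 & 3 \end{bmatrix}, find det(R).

det(R) = (-5)·3 − 6·(-3) = -15 − (-18) = 3

|R| = 3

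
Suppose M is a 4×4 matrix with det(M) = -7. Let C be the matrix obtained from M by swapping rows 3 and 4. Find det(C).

Swapping two rows multiplies the determinant by −1.
det(C) = (-1)·(-7) = 7

det(C) = 7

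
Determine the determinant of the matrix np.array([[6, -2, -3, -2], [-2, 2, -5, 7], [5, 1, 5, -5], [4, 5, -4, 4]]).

Expand along row 1:
  + (6) · M_11   where M_11 = det([2 -5 7; 1 5 -5; 5 -4 4]) = -58
  − (-2) · M_12   where M_12 = det([-2 -5 7; 5 5 -5; 4 -4 4]) = -80
  + (-3) · M_13   where M_13 = det([-2 2 7; 5 1 -5; 4 5 4]) = 9
  − (-2) · M_14   where M_14 = det([-2 2 -5; 5 1 5; 4 5 -4]) = 33
det = (+1)·(6)·(-58) + (-1)·(-2)·(-80) + (+1)·(-3)·(9) + (-1)·(-2)·(33) = -469

-469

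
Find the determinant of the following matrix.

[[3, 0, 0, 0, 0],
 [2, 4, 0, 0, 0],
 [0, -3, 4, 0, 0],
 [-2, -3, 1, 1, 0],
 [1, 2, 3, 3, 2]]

The matrix is lower triangular, so the determinant is the product of the diagonal entries:
det = (3) · (4) · (4) · (1) · (2) = 96

96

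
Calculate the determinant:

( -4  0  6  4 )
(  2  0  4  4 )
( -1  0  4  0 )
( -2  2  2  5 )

176

Expand along column 2 (it has 3 zeros):
  + (2) · M_42   where M_42 = det([-4 6 4; 2 4 4; -1 4 0]) = 88
det = (+1)·(2)·(88) = 176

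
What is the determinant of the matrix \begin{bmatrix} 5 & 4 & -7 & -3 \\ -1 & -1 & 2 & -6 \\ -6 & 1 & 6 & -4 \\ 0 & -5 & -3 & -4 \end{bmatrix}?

The determinant is 1167.

Expand along row 4 (it has 1 zero):
  + (-5) · M_42   where M_42 = det([5 -7 -3; -1 2 -6; -6 6 -4]) = -102
  − (-3) · M_43   where M_43 = det([5 4 -3; -1 -1 -6; -6 1 -4]) = 199
  + (-4) · M_44   where M_44 = det([5 4 -7; -1 -1 2; -6 1 6]) = -15
det = (+1)·(-5)·(-102) + (-1)·(-3)·(199) + (+1)·(-4)·(-15) = 1167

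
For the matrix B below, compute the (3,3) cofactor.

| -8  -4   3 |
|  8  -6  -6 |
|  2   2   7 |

The cofactor is 80.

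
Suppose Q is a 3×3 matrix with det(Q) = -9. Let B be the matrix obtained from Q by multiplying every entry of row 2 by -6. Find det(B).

The determinant is 54.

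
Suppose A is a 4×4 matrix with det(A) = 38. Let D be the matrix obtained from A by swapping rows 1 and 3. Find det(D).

-38

Swapping two rows multiplies the determinant by −1.
det(D) = (-1)·(38) = -38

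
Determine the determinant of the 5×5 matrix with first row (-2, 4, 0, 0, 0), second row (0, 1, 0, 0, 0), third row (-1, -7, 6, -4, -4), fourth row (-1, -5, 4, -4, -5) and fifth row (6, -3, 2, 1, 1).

The matrix is block lower-triangular with a 2×2 block and a 3×3 block on the diagonal, so its determinant equals the product of the determinants of the diagonal blocks.
det of the 2×2 block = -2
det of the 3×3 block = 14
det = (-2)·(14) = -28

-28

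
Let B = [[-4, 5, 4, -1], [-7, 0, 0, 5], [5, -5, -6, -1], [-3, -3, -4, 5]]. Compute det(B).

-110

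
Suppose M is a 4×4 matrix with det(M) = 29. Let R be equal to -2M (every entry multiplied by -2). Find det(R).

464

For a 4×4 matrix, det(-2M) = (-2)^4·det(M) = 16·det(M).
det(R) = (16)·(29) = 464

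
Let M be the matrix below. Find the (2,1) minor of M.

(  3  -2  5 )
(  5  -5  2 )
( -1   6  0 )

-30

Delete row 2 and column 1; the remaining 2×2 submatrix is [-2 5; 6 0].
Its determinant is (-2)·0 − 5·6 = -30.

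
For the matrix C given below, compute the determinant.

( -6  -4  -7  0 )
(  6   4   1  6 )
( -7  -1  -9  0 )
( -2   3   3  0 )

det(C) = -834

Expand along column 4 (it has 3 zeros):
  + (6) · M_24   where M_24 = det([-6 -4 -7; -7 -1 -9; -2 3 3]) = -139
det = (+1)·(6)·(-139) = -834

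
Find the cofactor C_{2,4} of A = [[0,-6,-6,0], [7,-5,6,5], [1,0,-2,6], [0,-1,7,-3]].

Delete row 2 and column 4; the remaining 3×3 submatrix is [0 -6 -6; 1 0 -2; 0 -1 7].
Its determinant is 48.
The cofactor carries sign (−1)^(2+4) = +1, so C_{2,4} = +(48) = 48.

The cofactor is 48.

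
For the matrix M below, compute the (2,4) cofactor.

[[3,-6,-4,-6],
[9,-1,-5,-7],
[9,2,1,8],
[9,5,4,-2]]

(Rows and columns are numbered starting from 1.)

Delete row 2 and column 4; the remaining 3×3 submatrix is [3 -6 -4; 9 2 1; 9 5 4].
Its determinant is 63.
The cofactor carries sign (−1)^(2+4) = +1, so C_{2,4} = +(63) = 63.

The cofactor is 63.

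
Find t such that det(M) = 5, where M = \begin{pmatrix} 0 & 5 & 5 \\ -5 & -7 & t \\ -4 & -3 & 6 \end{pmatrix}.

Expanding along the column containing t, det(M) is linear in t: det(M) = (-20)·t + (85).
Set (-20)·t + (85) = 5  ⇒  (-20)·t = -80  ⇒  t = 4.

t = 4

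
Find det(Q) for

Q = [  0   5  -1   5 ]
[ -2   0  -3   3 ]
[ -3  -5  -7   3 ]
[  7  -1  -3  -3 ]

Expand along row 1 (it has 1 zero):
  − (5) · M_12   where M_12 = det([-2 -3 3; -3 -7 3; 7 -3 -3]) = 78
  + (-1) · M_13   where M_13 = det([-2 0 3; -3 -5 3; 7 -1 -3]) = 78
  − (5) · M_14   where M_14 = det([-2 0 -3; -3 -5 -7; 7 -1 -3]) = -130
det = (-1)·(5)·(78) + (+1)·(-1)·(78) + (-1)·(5)·(-130) = 182

The determinant is 182.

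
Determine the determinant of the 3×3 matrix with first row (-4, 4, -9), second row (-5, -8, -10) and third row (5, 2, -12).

The determinant is -1174.

Expand along column 1:
  + (-4) · |-8 -10; 2 -12| = (-4)·(96 − (-20)) = -464
  − (-5) · |4 -9; 2 -12| = −(-5)·(-48 − (-18)) = -150
  + 5 · |4 -9; -8 -10| = 5·(-40 − 72) = -560
Sum: (-464) + (-150) + (-560) = -1174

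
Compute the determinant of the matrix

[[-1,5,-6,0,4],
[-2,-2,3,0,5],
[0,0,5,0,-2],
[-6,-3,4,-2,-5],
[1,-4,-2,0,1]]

-246

Expand along column 4 (it has 4 zeros):
  + (-2) · M_44   where M_44 = det([-1 5 -6 4; -2 -2 3 5; 0 0 5 -2; 1 -4 -2 1]) = 123
det = (+1)·(-2)·(123) = -246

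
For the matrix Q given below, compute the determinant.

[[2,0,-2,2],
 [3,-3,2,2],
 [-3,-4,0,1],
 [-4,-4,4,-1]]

Expand along row 1 (it has 1 zero):
  + (2) · M_11   where M_11 = det([-3 2 2; -4 0 1; -4 4 -1]) = -36
  + (-2) · M_13   where M_13 = det([3 -3 2; -3 -4 1; -4 -4 -1]) = 37
  − (2) · M_14   where M_14 = det([3 -3 2; -3 -4 0; -4 -4 4]) = -92
det = (+1)·(2)·(-36) + (+1)·(-2)·(37) + (-1)·(2)·(-92) = 38

38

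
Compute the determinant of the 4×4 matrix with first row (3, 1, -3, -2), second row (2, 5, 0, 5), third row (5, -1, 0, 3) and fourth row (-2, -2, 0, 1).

315

Expand along column 3 (it has 3 zeros):
  + (-3) · M_13   where M_13 = det([2 5 5; 5 -1 3; -2 -2 1]) = -105
det = (+1)·(-3)·(-105) = 315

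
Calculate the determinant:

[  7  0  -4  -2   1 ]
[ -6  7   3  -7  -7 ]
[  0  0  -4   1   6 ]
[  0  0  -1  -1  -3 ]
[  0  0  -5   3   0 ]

-3381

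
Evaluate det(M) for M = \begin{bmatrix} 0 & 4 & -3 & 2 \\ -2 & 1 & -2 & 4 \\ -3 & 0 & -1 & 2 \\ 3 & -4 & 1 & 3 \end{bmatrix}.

Expand along row 1 (it has 1 zero):
  − (4) · M_12   where M_12 = det([-2 -2 4; -3 -1 2; 3 1 3]) = -20
  + (-3) · M_13   where M_13 = det([-2 1 4; -3 0 2; 3 -4 3]) = 47
  − (2) · M_14   where M_14 = det([-2 1 -2; -3 0 -1; 3 -4 1]) = -16
det = (-1)·(4)·(-20) + (+1)·(-3)·(47) + (-1)·(2)·(-16) = -29

The determinant is -29.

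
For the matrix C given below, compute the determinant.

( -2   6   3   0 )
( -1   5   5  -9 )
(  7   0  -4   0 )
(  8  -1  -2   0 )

|C| = 1089

Expand along column 4 (it has 3 zeros):
  + (-9) · M_24   where M_24 = det([-2 6 3; 7 0 -4; 8 -1 -2]) = -121
det = (+1)·(-9)·(-121) = 1089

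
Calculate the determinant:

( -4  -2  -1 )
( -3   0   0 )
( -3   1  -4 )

27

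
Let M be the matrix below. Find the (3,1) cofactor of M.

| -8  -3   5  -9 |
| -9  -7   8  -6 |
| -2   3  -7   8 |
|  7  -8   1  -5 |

Delete row 3 and column 1; the remaining 3×3 submatrix is [-3 5 -9; -7 8 -6; -8 1 -5].
Its determinant is -346.
The cofactor carries sign (−1)^(3+1) = +1, so C_{3,1} = +(-346) = -346.

-346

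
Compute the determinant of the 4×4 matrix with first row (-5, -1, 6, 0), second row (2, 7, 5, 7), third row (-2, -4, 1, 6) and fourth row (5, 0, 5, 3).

Expand along row 1 (it has 1 zero):
  + (-5) · M_11   where M_11 = det([7 5 7; -4 1 6; 0 5 3]) = -269
  − (-1) · M_12   where M_12 = det([2 5 7; -2 1 6; 5 5 3]) = 21
  + (6) · M_13   where M_13 = det([2 7 7; -2 -4 6; 5 0 3]) = 368
det = (+1)·(-5)·(-269) + (-1)·(-1)·(21) + (+1)·(6)·(368) = 3574

3574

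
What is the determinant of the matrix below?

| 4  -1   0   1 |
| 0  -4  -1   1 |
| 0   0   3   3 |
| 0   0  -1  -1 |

0

The matrix is block upper-triangular with a 2×2 block and a 2×2 block on the diagonal, so its determinant equals the product of the determinants of the diagonal blocks.
det of the 2×2 block = -16
det of the 2×2 block = 0
det = (-16)·(0) = 0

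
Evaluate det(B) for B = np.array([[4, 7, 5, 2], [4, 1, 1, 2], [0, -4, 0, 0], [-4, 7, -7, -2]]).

det(B) = 0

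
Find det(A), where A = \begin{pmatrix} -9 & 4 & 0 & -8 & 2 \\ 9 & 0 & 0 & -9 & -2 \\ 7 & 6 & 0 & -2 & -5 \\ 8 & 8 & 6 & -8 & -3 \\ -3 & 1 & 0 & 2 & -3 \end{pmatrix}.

|A| = -21738

Expand along column 3 (it has 4 zeros):
  − (6) · M_43   where M_43 = det([-9 4 -8 2; 9 0 -9 -2; 7 6 -2 -5; -3 1 2 -3]) = 3623
det = (-1)·(6)·(3623) = -21738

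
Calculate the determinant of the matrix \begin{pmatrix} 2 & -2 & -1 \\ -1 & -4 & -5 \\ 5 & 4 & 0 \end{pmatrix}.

Expand along column 3:
  + (-1) · |-1 -4; 5 4| = (-1)·(-4 − (-20)) = -16
  − (-5) · |2 -2; 5 4| = −(-5)·(8 − (-10)) = 90
Sum: (-16) + (90) = 74

The determinant is 74.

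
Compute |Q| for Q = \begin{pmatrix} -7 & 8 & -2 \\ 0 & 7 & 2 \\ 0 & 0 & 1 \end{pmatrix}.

Q is upper triangular, so det(Q) is the product of the diagonal entries:
det = (-7) · (7) · (1) = -49

The determinant is -49.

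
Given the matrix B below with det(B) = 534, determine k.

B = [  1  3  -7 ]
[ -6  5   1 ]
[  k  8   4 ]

Expanding along the row containing k, det(B) is linear in k: det(B) = (38)·k + (420).
Set (38)·k + (420) = 534  ⇒  (38)·k = 114  ⇒  k = 3.

3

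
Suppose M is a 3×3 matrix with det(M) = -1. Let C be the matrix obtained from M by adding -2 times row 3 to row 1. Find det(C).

-1

Adding a multiple of one row to another leaves the determinant unchanged.
det(C) = (1)·(-1) = -1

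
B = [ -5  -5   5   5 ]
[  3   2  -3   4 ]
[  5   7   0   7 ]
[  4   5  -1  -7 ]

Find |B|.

det(B) = -290

Expand along row 3 (it has 1 zero):
  + (5) · M_31   where M_31 = det([-5 5 5; 2 -3 4; 5 -1 -7]) = 110
  − (7) · M_32   where M_32 = det([-5 5 5; 3 -3 4; 4 -1 -7]) = 105
  − (7) · M_34   where M_34 = det([-5 -5 5; 3 2 -3; 4 5 -1]) = 15
det = (+1)·(5)·(110) + (-1)·(7)·(105) + (-1)·(7)·(15) = -290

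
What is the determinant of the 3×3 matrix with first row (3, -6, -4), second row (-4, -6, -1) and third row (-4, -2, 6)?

Expand along row 1:
  + 3 · |-6 -1; -2 6| = 3·(-36 − 2) = -114
  − (-6) · |-4 -1; -4 6| = −(-6)·(-24 − 4) = -168
  + (-4) · |-4 -6; -4 -2| = (-4)·(8 − 24) = 64
Sum: (-114) + (-168) + (64) = -218

The determinant is -218.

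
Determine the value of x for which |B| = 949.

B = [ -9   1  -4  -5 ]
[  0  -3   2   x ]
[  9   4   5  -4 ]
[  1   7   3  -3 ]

Expanding along the row containing x, det(B) is linear in x: det(B) = (-51)·x + (1357).
Set (-51)·x + (1357) = 949  ⇒  (-51)·x = -408  ⇒  x = 8.

x = 8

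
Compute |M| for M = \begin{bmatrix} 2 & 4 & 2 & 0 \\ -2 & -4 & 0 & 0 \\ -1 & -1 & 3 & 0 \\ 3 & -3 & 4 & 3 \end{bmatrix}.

Expand along column 4 (it has 3 zeros):
  + (3) · M_44   where M_44 = det([2 4 2; -2 -4 0; -1 -1 3]) = -4
det = (+1)·(3)·(-4) = -12

The determinant is -12.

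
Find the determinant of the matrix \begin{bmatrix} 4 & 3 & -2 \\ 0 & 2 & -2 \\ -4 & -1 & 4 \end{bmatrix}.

Expand along column 1:
  + 4 · |2 -2; -1 4| = 4·(8 − 2) = 24
  + (-4) · |3 -2; 2 -2| = (-4)·(-6 − (-4)) = 8
Sum: (24) + (8) = 32

32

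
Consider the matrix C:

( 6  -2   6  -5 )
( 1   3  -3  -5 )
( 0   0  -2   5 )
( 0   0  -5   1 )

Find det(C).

|C| = 460

C is block upper-triangular with a 2×2 block and a 2×2 block on the diagonal, so its determinant equals the product of the determinants of the diagonal blocks.
det of the 2×2 block = 20
det of the 2×2 block = 23
det = (20)·(23) = 460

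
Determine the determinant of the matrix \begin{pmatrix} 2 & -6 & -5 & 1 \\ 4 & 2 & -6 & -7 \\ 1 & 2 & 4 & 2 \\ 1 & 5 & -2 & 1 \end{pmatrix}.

Expand along row 1:
  + (2) · M_11   where M_11 = det([2 -6 -7; 2 4 2; 5 -2 1]) = 136
  − (-6) · M_12   where M_12 = det([4 -6 -7; 1 4 2; 1 -2 1]) = 68
  + (-5) · M_13   where M_13 = det([4 2 -7; 1 2 2; 1 5 1]) = -51
  − (1) · M_14   where M_14 = det([4 2 -6; 1 2 4; 1 5 -2]) = -102
det = (+1)·(2)·(136) + (-1)·(-6)·(68) + (+1)·(-5)·(-51) + (-1)·(1)·(-102) = 1037

1037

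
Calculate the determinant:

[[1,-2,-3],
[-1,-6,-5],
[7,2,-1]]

-32

Expand along row 1:
  + 1 · |-6 -5; 2 -1| = 1·(6 − (-10)) = 16
  − (-2) · |-1 -5; 7 -1| = −(-2)·(1 − (-35)) = 72
  + (-3) · |-1 -6; 7 2| = (-3)·(-2 − (-42)) = -120
Sum: (16) + (72) + (-120) = -32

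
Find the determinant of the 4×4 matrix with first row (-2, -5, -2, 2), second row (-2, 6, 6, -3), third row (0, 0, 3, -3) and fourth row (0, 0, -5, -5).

The matrix is block upper-triangular with a 2×2 block and a 2×2 block on the diagonal, so its determinant equals the product of the determinants of the diagonal blocks.
det of the 2×2 block = -22
det of the 2×2 block = -30
det = (-22)·(-30) = 660

660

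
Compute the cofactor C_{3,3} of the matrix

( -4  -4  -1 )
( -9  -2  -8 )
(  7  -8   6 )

-28

Delete row 3 and column 3; the remaining 2×2 submatrix is [-4 -4; -9 -2].
Its determinant is (-4)·(-2) − (-4)·(-9) = -28.
The cofactor carries sign (−1)^(3+3) = +1, so C_{3,3} = +(-28) = -28.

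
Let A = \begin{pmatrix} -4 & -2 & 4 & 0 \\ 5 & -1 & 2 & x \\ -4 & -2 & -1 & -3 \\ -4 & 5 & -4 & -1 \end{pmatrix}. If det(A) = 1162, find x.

-6

Expanding along the column containing x, det(A) is linear in x: det(A) = (-140)·x + (322).
Set (-140)·x + (322) = 1162  ⇒  (-140)·x = 840  ⇒  x = -6.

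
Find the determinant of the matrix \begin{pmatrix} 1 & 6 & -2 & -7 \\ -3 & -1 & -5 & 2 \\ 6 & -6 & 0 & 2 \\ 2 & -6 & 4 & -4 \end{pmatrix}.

Expand along row 3 (it has 1 zero):
  + (6) · M_31   where M_31 = det([6 -2 -7; -1 -5 2; -6 4 -4]) = 342
  − (-6) · M_32   where M_32 = det([1 -2 -7; -3 -5 2; 2 4 -4]) = 42
  − (2) · M_34   where M_34 = det([1 6 -2; -3 -1 -5; 2 -6 4]) = -62
det = (+1)·(6)·(342) + (-1)·(-6)·(42) + (-1)·(2)·(-62) = 2428

The determinant is 2428.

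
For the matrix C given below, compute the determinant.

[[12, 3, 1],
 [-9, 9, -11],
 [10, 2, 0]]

Expand along column 3:
  + 1 · |-9 9; 10 2| = 1·(-18 − 90) = -108
  − (-11) · |12 3; 10 2| = −(-11)·(24 − 30) = -66
Sum: (-108) + (-66) = -174

det(C) = -174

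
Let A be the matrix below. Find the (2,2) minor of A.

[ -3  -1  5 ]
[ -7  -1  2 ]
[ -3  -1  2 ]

Delete row 2 and column 2; the remaining 2×2 submatrix is [-3 5; -3 2].
Its determinant is (-3)·2 − 5·(-3) = 9.

9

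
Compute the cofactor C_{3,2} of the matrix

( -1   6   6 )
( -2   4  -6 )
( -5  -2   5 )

-18

Delete row 3 and column 2; the remaining 2×2 submatrix is [-1 6; -2 -6].
Its determinant is (-1)·(-6) − 6·(-2) = 18.
The cofactor carries sign (−1)^(3+2) = −1, so C_{3,2} = −(18) = -18.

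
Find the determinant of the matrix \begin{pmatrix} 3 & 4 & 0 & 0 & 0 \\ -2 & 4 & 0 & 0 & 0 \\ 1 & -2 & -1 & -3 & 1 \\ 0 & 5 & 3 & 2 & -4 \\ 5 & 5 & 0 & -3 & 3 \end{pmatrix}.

480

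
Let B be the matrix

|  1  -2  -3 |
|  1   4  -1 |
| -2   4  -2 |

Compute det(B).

The determinant is -48.

Expand along row 1:
  + 1 · |4 -1; 4 -2| = 1·(-8 − (-4)) = -4
  − (-2) · |1 -1; -2 -2| = −(-2)·(-2 − 2) = -8
  + (-3) · |1 4; -2 4| = (-3)·(4 − (-8)) = -36
Sum: (-4) + (-8) + (-36) = -48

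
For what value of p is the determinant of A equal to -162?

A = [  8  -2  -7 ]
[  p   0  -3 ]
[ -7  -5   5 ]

Expanding along the row containing p, det(A) is linear in p: det(A) = (45)·p + (-162).
Set (45)·p + (-162) = -162  ⇒  (45)·p = 0  ⇒  p = 0.

p = 0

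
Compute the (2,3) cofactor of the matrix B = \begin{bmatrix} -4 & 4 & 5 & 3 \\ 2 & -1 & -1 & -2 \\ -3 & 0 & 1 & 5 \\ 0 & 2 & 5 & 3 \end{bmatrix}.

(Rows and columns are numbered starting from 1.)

The cofactor is -58.

Delete row 2 and column 3; the remaining 3×3 submatrix is [-4 4 3; -3 0 5; 0 2 3].
Its determinant is 58.
The cofactor carries sign (−1)^(2+3) = −1, so C_{2,3} = −(58) = -58.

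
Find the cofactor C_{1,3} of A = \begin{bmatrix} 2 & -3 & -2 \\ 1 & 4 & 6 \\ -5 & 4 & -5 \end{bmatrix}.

The cofactor is 24.

Delete row 1 and column 3; the remaining 2×2 submatrix is [1 4; -5 4].
Its determinant is 1·4 − 4·(-5) = 24.
The cofactor carries sign (−1)^(1+3) = +1, so C_{1,3} = +(24) = 24.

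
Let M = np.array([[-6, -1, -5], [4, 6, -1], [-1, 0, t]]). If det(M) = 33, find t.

t = -2

Expanding along the column containing t, det(M) is linear in t: det(M) = (-32)·t + (-31).
Set (-32)·t + (-31) = 33  ⇒  (-32)·t = 64  ⇒  t = -2.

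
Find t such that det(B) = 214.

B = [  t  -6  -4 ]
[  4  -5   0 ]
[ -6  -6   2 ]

Expanding along the row containing t, det(B) is linear in t: det(B) = (-10)·t + (264).
Set (-10)·t + (264) = 214  ⇒  (-10)·t = -50  ⇒  t = 5.

5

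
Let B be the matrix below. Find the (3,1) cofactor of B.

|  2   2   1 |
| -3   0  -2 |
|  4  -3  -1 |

Delete row 3 and column 1; the remaining 2×2 submatrix is [2 1; 0 -2].
Its determinant is 2·(-2) − 1·0 = -4.
The cofactor carries sign (−1)^(3+1) = +1, so C_{3,1} = +(-4) = -4.

-4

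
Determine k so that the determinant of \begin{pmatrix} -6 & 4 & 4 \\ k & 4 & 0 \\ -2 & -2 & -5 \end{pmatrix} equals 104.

k = -4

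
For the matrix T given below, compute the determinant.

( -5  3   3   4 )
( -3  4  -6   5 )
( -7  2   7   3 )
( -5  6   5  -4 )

det(T) = -635

Expand along row 1:
  + (-5) · M_11   where M_11 = det([4 -6 5; 2 7 3; 6 5 -4]) = -488
  − (3) · M_12   where M_12 = det([-3 -6 5; -7 7 3; -5 5 -4]) = 387
  + (3) · M_13   where M_13 = det([-3 4 5; -7 2 3; -5 6 -4]) = -254
  − (4) · M_14   where M_14 = det([-3 4 -6; -7 2 7; -5 6 5]) = 288
det = (+1)·(-5)·(-488) + (-1)·(3)·(387) + (+1)·(3)·(-254) + (-1)·(4)·(288) = -635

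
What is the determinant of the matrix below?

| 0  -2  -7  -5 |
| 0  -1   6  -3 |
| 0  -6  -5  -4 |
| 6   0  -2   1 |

1350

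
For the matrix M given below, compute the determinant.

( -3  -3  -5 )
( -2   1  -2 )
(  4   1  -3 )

Expand along row 1:
  + (-3) · |1 -2; 1 -3| = (-3)·(-3 − (-2)) = 3
  − (-3) · |-2 -2; 4 -3| = −(-3)·(6 − (-8)) = 42
  + (-5) · |-2 1; 4 1| = (-5)·(-2 − 4) = 30
Sum: (3) + (42) + (30) = 75

det(M) = 75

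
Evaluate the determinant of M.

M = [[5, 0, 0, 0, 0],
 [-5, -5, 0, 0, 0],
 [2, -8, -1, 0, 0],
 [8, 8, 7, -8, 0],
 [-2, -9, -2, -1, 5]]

|M| = -1000

M is lower triangular, so det(M) is the product of the diagonal entries:
det = (5) · (-5) · (-1) · (-8) · (5) = -1000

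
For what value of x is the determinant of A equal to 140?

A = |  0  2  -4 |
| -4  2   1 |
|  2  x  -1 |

Expanding along the row containing x, det(A) is linear in x: det(A) = (16)·x + (12).
Set (16)·x + (12) = 140  ⇒  (16)·x = 128  ⇒  x = 8.

x = 8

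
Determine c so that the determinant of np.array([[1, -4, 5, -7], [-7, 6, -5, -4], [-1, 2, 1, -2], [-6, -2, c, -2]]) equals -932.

1

Expanding along the row containing c, det(M) is linear in c: det(M) = (-92)·c + (-840).
Set (-92)·c + (-840) = -932  ⇒  (-92)·c = -92  ⇒  c = 1.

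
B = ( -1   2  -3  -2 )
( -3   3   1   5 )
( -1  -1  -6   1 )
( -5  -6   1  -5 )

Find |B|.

The determinant is 1197.

Expand along row 1:
  + (-1) · M_11   where M_11 = det([3 1 5; -1 -6 1; -6 1 -5]) = -109
  − (2) · M_12   where M_12 = det([-3 1 5; -1 -6 1; -5 1 -5]) = -252
  + (-3) · M_13   where M_13 = det([-3 3 5; -1 -1 1; -5 -6 -5]) = -58
  − (-2) · M_14   where M_14 = det([-3 3 1; -1 -1 -6; -5 -6 1]) = 205
det = (+1)·(-1)·(-109) + (-1)·(2)·(-252) + (+1)·(-3)·(-58) + (-1)·(-2)·(205) = 1197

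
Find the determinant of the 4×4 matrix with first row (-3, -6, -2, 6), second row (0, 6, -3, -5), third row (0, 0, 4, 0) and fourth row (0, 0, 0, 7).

The determinant is -504.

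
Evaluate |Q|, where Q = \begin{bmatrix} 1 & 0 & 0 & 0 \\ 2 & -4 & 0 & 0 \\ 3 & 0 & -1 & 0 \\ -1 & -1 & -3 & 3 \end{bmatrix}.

Q is lower triangular, so det(Q) is the product of the diagonal entries:
det = (1) · (-4) · (-1) · (3) = 12

12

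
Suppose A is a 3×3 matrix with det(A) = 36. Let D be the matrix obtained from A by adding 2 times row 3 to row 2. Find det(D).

The determinant is 36.

Adding a multiple of one row to another leaves the determinant unchanged.
det(D) = (1)·(36) = 36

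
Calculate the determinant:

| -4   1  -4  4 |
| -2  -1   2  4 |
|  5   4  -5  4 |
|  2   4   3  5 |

-936

Expand along row 1:
  + (-4) · M_11   where M_11 = det([-1 2 4; 4 -5 4; 4 3 5]) = 157
  − (1) · M_12   where M_12 = det([-2 2 4; 5 -5 4; 2 3 5]) = 140
  + (-4) · M_13   where M_13 = det([-2 -1 4; 5 4 4; 2 4 5]) = 57
  − (4) · M_14   where M_14 = det([-2 -1 2; 5 4 -5; 2 4 3]) = -15
det = (+1)·(-4)·(157) + (-1)·(1)·(140) + (+1)·(-4)·(57) + (-1)·(4)·(-15) = -936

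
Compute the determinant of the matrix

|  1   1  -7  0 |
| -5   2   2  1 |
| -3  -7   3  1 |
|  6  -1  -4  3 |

Expand along row 1 (it has 1 zero):
  + (1) · M_11   where M_11 = det([2 2 1; -7 3 1; -1 -4 3]) = 97
  − (1) · M_12   where M_12 = det([-5 2 1; -3 3 1; 6 -4 3]) = -41
  + (-7) · M_13   where M_13 = det([-5 2 1; -3 -7 1; 6 -1 3]) = 175
det = (+1)·(1)·(97) + (-1)·(1)·(-41) + (+1)·(-7)·(175) = -1087

The determinant is -1087.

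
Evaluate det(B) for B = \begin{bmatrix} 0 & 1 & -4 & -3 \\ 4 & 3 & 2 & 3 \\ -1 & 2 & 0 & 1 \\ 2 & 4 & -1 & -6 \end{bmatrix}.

Expand along row 1 (it has 1 zero):
  − (1) · M_12   where M_12 = det([4 2 3; -1 0 1; 2 -1 -6]) = -1
  + (-4) · M_13   where M_13 = det([4 3 3; -1 2 1; 2 4 -6]) = -100
  − (-3) · M_14   where M_14 = det([4 3 2; -1 2 0; 2 4 -1]) = -27
det = (-1)·(1)·(-1) + (+1)·(-4)·(-100) + (-1)·(-3)·(-27) = 320

320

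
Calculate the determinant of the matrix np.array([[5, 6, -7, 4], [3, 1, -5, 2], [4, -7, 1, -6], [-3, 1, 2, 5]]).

Expand along row 1:
  + (5) · M_11   where M_11 = det([1 -5 2; -7 1 -6; 1 2 5]) = -158
  − (6) · M_12   where M_12 = det([3 -5 2; 4 1 -6; -3 2 5]) = 83
  + (-7) · M_13   where M_13 = det([3 1 2; 4 -7 -6; -3 1 5]) = -123
  − (4) · M_14   where M_14 = det([3 1 -5; 4 -7 1; -3 1 2]) = 29
det = (+1)·(5)·(-158) + (-1)·(6)·(83) + (+1)·(-7)·(-123) + (-1)·(4)·(29) = -543

-543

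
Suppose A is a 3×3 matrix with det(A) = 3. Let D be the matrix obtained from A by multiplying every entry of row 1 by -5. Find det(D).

-15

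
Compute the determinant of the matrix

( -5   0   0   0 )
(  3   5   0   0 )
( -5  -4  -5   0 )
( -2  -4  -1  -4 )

The matrix is lower triangular, so the determinant is the product of the diagonal entries:
det = (-5) · (5) · (-5) · (-4) = -500

-500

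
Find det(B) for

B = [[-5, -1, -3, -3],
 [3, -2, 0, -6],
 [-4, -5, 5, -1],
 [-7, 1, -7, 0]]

Expand along row 2 (it has 1 zero):
  − (3) · M_21   where M_21 = det([-1 -3 -3; -5 5 -1; 1 -7 0]) = -80
  + (-2) · M_22   where M_22 = det([-5 -3 -3; -4 5 -1; -7 -7 0]) = -175
  + (-6) · M_24   where M_24 = det([-5 -1 -3; -4 -5 5; -7 1 -7]) = 30
det = (-1)·(3)·(-80) + (+1)·(-2)·(-175) + (+1)·(-6)·(30) = 410

The determinant is 410.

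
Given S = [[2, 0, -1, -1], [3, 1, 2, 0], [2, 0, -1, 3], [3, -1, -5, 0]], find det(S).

det(S) = 0

Expand along column 2 (it has 2 zeros):
  + (1) · M_22   where M_22 = det([2 -1 -1; 2 -1 3; 3 -5 0]) = 28
  + (-1) · M_42   where M_42 = det([2 -1 -1; 3 2 0; 2 -1 3]) = 28
det = (+1)·(1)·(28) + (+1)·(-1)·(28) = 0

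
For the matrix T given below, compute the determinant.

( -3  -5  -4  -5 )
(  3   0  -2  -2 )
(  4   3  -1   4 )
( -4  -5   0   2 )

Expand along row 2 (it has 1 zero):
  − (3) · M_21   where M_21 = det([-5 -4 -5; 3 -1 4; -5 0 2]) = 139
  − (-2) · M_23   where M_23 = det([-3 -5 -5; 4 3 4; -4 -5 2]) = 82
  + (-2) · M_24   where M_24 = det([-3 -5 -4; 4 3 -1; -4 -5 0]) = 27
det = (-1)·(3)·(139) + (-1)·(-2)·(82) + (+1)·(-2)·(27) = -307

-307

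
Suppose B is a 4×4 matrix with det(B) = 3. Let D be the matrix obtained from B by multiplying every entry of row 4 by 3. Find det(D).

Scaling one row by 3 multiplies the determinant by 3.
det(D) = (3)·(3) = 9

9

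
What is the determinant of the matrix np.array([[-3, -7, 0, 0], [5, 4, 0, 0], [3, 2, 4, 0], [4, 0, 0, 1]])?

The determinant is 92.

The matrix is block lower-triangular with a 2×2 block and a 2×2 block on the diagonal, so its determinant equals the product of the determinants of the diagonal blocks.
det of the 2×2 block = 23
det of the 2×2 block = 4
det = (23)·(4) = 92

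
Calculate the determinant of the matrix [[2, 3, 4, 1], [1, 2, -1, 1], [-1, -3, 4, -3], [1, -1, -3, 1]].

Expand along row 1:
  + (2) · M_11   where M_11 = det([2 -1 1; -3 4 -3; -1 -3 1]) = -3
  − (3) · M_12   where M_12 = det([1 -1 1; -1 4 -3; 1 -3 1]) = -4
  + (4) · M_13   where M_13 = det([1 2 1; -1 -3 -3; 1 -1 1]) = -6
  − (1) · M_14   where M_14 = det([1 2 -1; -1 -3 4; 1 -1 -3]) = 11
det = (+1)·(2)·(-3) + (-1)·(3)·(-4) + (+1)·(4)·(-6) + (-1)·(1)·(11) = -29

-29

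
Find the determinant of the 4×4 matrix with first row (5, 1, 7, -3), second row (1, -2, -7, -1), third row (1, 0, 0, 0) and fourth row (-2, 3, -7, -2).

The determinant is -147.

Expand along row 3 (it has 3 zeros):
  + (1) · M_31   where M_31 = det([1 7 -3; -2 -7 -1; 3 -7 -2]) = -147
det = (+1)·(1)·(-147) = -147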